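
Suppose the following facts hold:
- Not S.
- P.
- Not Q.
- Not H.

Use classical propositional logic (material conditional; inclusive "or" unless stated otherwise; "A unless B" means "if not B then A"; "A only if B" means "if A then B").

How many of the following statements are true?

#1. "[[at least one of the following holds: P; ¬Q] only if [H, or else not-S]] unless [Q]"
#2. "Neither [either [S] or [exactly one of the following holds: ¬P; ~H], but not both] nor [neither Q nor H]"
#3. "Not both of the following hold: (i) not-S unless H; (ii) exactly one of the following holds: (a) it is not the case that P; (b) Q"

2

#1: Parsed as ((P | ~Q) -> (H | ~S)) | Q

~Q = ~F = T
P | ~Q = T | T = T
~S = ~F = T
H | ~S = F | T = T
(P | ~Q) -> (H | ~S) = T -> T = T
((P | ~Q) -> (H | ~S)) | Q = T | F = T
So #1 is true.

#2: Formalization: (S xor (~P xor ~H)) nor (Q nor H)

~P = ~T = F
~H = ~F = T
~P xor ~H = F xor T = T
S xor (~P xor ~H) = F xor T = T
Q nor H = F nor F = T
(S xor (~P xor ~H)) nor (Q nor H) = T nor T = F
Hence #2 is false.

#3: This is (~S | H) nand (~P xor Q).

~S = ~F = T
~S | H = T | F = T
~P = ~T = F
~P xor Q = F xor F = F
(~S | H) nand (~P xor Q) = T nand F = T
Hence #3 is true.

2 of the 3 statements are true.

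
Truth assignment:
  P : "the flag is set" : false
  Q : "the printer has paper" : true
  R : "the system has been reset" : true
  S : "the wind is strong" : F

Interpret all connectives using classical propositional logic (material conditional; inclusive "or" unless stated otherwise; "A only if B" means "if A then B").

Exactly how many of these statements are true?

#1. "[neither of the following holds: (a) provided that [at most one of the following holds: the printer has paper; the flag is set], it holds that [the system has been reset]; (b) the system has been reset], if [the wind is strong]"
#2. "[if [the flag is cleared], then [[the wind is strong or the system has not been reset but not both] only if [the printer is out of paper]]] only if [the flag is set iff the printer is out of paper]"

#1: Parsed as S → (((Q ↑ P) → R) ↓ R)

Q ↑ P = T ↑ F = T
(Q ↑ P) → R = T → T = T
((Q ↑ P) → R) ↓ R = T ↓ T = F
S → (((Q ↑ P) → R) ↓ R) = F → F = T
Hence #1 is true.

#2: In symbols: (¬P → ((S ⊕ ¬R) → ¬Q)) → (P ↔ ¬Q)

¬P = ¬F = T
¬R = ¬T = F
S ⊕ ¬R = F ⊕ F = F
¬Q = ¬T = F
(S ⊕ ¬R) → ¬Q = F → F = T
¬P → ((S ⊕ ¬R) → ¬Q) = T → T = T
¬Q = ¬T = F
P ↔ ¬Q = F ↔ F = T
(¬P → ((S ⊕ ¬R) → ¬Q)) → (P ↔ ¬Q) = T → T = T
Hence #2 is true.

2 of the 2 statements are true (#1, #2).

2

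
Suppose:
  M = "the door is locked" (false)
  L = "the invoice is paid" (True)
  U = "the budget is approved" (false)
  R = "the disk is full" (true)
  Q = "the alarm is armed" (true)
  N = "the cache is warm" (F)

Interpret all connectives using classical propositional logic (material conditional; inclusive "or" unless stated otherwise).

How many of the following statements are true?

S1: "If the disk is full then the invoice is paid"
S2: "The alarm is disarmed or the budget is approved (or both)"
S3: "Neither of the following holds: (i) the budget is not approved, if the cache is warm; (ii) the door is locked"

S1: Formalization: R → L

R → L = T → T = T
So S1 is true.

S2: Formalization: ¬Q ∨ U

¬Q = ¬T = F
¬Q ∨ U = F ∨ F = F
Hence S2 is false.

S3: Parsed as (N → ¬U) ↓ M

¬U = ¬F = T
N → ¬U = F → T = T
(N → ¬U) ↓ M = T ↓ F = F
Hence S3 is false.

True statements: 1 (S1).

1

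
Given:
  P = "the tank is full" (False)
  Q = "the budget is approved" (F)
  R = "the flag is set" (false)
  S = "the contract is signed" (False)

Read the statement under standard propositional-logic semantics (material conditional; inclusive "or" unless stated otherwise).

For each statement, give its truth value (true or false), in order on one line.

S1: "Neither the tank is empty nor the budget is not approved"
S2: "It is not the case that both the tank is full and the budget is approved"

S1 false / S2 true

S1: Formalization: not P nor not Q

not P = not False = True
not Q = not False = True
not P nor not Q = True nor True = False
Thus S1 is false.

S2: In symbols: P nand Q

P nand Q = False nand False = True
So S2 is true.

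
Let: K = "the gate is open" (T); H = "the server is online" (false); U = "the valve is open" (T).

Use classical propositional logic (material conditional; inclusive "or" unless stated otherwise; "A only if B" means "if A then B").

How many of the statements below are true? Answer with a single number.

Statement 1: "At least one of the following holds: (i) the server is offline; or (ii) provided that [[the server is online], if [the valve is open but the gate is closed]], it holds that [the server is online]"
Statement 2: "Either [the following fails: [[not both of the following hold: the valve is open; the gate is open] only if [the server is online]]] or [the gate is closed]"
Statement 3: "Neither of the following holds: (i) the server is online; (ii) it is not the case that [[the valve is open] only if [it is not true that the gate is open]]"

1

Statement 1: Parsed as ¬H ∨ (((U ∧ ¬K) → H) → H)

¬H = ¬F = T
¬K = ¬T = F
U ∧ ¬K = T ∧ F = F
(U ∧ ¬K) → H = F → F = T
((U ∧ ¬K) → H) → H = T → F = F
¬H ∨ (((U ∧ ¬K) → H) → H) = T ∨ F = T
Thus Statement 1 is true.

Statement 2: This is ¬((U ↑ K) → H) ∨ ¬K.

U ↑ K = T ↑ T = F
(U ↑ K) → H = F → F = T
¬((U ↑ K) → H) = ¬T = F
¬K = ¬T = F
¬((U ↑ K) → H) ∨ ¬K = F ∨ F = F
Hence Statement 2 is false.

Statement 3: Parsed as H ↓ ¬(U → ¬K)

¬K = ¬T = F
U → ¬K = T → F = F
¬(U → ¬K) = ¬F = T
H ↓ ¬(U → ¬K) = F ↓ T = F
Thus Statement 3 is false.

True statements: 1 (Statement 1).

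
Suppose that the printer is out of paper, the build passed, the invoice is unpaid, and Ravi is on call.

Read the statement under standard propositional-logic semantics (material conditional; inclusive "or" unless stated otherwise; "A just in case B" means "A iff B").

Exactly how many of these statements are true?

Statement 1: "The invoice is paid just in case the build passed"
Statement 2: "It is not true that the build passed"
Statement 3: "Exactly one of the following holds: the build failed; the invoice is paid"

Let M = "the invoice is paid" (False), N = "the build passed" (True).

Statement 1: Formalization: M iff N

M iff N = False iff True = False
So Statement 1 is false.

Statement 2: This is not N.

not N = not True = False
So Statement 2 is false.

Statement 3: This is not N xor M.

not N = not True = False
not N xor M = False xor False = False
Thus Statement 3 is false.

Count: 0.

0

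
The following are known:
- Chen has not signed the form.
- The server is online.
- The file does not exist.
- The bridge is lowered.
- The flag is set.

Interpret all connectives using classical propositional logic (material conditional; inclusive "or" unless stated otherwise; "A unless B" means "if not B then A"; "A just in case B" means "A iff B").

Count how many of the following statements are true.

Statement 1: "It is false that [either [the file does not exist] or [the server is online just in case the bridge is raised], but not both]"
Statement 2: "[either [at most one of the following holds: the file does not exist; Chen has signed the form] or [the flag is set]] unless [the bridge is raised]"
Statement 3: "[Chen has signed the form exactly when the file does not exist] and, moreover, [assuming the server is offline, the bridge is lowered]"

1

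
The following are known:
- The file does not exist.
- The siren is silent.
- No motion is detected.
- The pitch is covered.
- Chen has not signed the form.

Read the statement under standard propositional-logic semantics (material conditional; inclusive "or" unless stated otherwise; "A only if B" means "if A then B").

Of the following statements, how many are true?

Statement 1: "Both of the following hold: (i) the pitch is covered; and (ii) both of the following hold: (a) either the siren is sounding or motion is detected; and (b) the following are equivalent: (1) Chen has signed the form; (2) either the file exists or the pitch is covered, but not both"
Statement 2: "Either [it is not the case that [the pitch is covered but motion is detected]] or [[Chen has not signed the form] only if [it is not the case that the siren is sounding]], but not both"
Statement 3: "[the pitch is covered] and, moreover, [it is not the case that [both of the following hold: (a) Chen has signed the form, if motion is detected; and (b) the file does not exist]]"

Let P = "the pitch is covered" (T), M = "the siren is sounding" (F), N = "motion is detected" (F), H = "Chen has signed the form" (F), D = "the file exists" (F).

Statement 1: This is P ∧ ((M ∨ N) ∧ (H ↔ (D ⊕ P))).

M ∨ N = F ∨ F = F
D ⊕ P = F ⊕ T = T
H ↔ (D ⊕ P) = F ↔ T = F
(M ∨ N) ∧ (H ↔ (D ⊕ P)) = F ∧ F = F
P ∧ ((M ∨ N) ∧ (H ↔ (D ⊕ P))) = T ∧ F = F
Hence Statement 1 is false.

Statement 2: In symbols: ¬(P ∧ N) ⊕ (¬H → ¬M)

P ∧ N = T ∧ F = F
¬(P ∧ N) = ¬F = T
¬H = ¬F = T
¬M = ¬F = T
¬H → ¬M = T → T = T
¬(P ∧ N) ⊕ (¬H → ¬M) = T ⊕ T = F
Thus Statement 2 is false.

Statement 3: Parsed as P ∧ ¬((N → H) ∧ ¬D)

N → H = F → F = T
¬D = ¬F = T
(N → H) ∧ ¬D = T ∧ T = T
¬((N → H) ∧ ¬D) = ¬T = F
P ∧ ¬((N → H) ∧ ¬D) = T ∧ F = F
Thus Statement 3 is false.

True statements: 0 (none).

0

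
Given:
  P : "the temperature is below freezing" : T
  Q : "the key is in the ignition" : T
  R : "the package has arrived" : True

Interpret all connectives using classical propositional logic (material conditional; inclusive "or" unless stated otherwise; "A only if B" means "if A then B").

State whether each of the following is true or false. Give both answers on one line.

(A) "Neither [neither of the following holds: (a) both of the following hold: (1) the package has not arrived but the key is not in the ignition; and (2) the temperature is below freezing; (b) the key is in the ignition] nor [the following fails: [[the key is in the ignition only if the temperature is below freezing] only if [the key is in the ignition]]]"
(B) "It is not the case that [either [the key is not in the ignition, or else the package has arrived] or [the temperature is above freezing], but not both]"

(A): Formalization: (((~R & ~Q) & P) nor Q) nor ~((Q -> P) -> Q)

~R = ~T = F
~Q = ~T = F
~R & ~Q = F & F = F
(~R & ~Q) & P = F & T = F
((~R & ~Q) & P) nor Q = F nor T = F
Q -> P = T -> T = T
(Q -> P) -> Q = T -> T = T
~((Q -> P) -> Q) = ~T = F
(((~R & ~Q) & P) nor Q) nor ~((Q -> P) -> Q) = F nor F = T
Thus (A) is true.

(B): Formalization: ~((~Q | R) xor ~P)

~Q = ~T = F
~Q | R = F | T = T
~P = ~T = F
(~Q | R) xor ~P = T xor F = T
~((~Q | R) xor ~P) = ~T = F
So (B) is false.

(A) T / (B) F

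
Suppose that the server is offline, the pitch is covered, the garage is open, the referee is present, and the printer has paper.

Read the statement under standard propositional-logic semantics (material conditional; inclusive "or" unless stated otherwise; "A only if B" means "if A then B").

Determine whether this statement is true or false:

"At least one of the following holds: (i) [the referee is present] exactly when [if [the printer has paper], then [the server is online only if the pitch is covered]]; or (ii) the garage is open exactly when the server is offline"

The statement is true.

Let H = "the referee is present" (True), R = "the printer has paper" (True), Q = "the server is online" (False), S = "the pitch is covered" (True), U = "the garage is closed" (False).
Formalization: (H iff (R -> (Q -> S))) or (not U iff not Q)

Q -> S = False -> True = True
R -> (Q -> S) = True -> True = True
H iff (R -> (Q -> S)) = True iff True = True
not U = not False = True
not Q = not False = True
not U iff not Q = True iff True = True
(H iff (R -> (Q -> S))) or (not U iff not Q) = True or True = True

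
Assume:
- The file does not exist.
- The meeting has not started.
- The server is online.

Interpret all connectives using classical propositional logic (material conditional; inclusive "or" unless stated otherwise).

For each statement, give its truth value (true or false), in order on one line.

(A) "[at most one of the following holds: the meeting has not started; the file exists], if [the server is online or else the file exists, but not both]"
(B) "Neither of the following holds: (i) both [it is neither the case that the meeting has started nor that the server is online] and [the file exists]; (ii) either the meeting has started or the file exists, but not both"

(A) True; (B) True

Let R = "the server is online" (T), P = "the file exists" (F), Q = "the meeting has started" (F).

(A): This is (R xor P) -> (~Q nand P).

R xor P = T xor F = T
~Q = ~F = T
~Q nand P = T nand F = T
(R xor P) -> (~Q nand P) = T -> T = T
Thus (A) is true.

(B): This is ((Q nor R) & P) nor (Q xor P).

Q nor R = F nor T = F
(Q nor R) & P = F & F = F
Q xor P = F xor F = F
((Q nor R) & P) nor (Q xor P) = F nor F = T
Thus (B) is true.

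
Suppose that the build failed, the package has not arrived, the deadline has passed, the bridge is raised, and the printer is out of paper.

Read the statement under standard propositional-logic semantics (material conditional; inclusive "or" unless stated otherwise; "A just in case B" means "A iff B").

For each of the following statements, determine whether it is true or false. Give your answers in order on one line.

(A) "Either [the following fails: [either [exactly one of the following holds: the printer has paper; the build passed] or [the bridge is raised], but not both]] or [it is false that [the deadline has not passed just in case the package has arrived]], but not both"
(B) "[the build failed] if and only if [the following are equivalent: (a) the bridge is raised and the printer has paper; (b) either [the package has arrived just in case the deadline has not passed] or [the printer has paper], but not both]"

Let U = "the printer has paper" (F), P = "the build passed" (F), S = "the bridge is raised" (T), R = "the deadline has passed" (T), Q = "the package has arrived" (F).

(A): This is ¬((U ⊕ P) ⊕ S) ⊕ ¬(¬R ↔ Q).

U ⊕ P = F ⊕ F = F
(U ⊕ P) ⊕ S = F ⊕ T = T
¬((U ⊕ P) ⊕ S) = ¬T = F
¬R = ¬T = F
¬R ↔ Q = F ↔ F = T
¬(¬R ↔ Q) = ¬T = F
¬((U ⊕ P) ⊕ S) ⊕ ¬(¬R ↔ Q) = F ⊕ F = F
Thus (A) is false.

(B): Formalization: ¬P ↔ ((S ∧ U) ↔ ((Q ↔ ¬R) ⊕ U))

¬P = ¬F = T
S ∧ U = T ∧ F = F
¬R = ¬T = F
Q ↔ ¬R = F ↔ F = T
(Q ↔ ¬R) ⊕ U = T ⊕ F = T
(S ∧ U) ↔ ((Q ↔ ¬R) ⊕ U) = F ↔ T = F
¬P ↔ ((S ∧ U) ↔ ((Q ↔ ¬R) ⊕ U)) = T ↔ F = F
Hence (B) is false.

(A) False / (B) False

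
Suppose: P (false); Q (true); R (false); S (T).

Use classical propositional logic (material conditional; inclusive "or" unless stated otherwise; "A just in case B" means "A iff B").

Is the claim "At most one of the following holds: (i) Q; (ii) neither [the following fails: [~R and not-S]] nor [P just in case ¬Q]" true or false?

This is Q nand (not (not R and not S) nor (P iff not Q)).

not R = not False = True
not S = not True = False
not R and not S = True and False = False
not (not R and not S) = not False = True
not Q = not True = False
P iff not Q = False iff False = True
not (not R and not S) nor (P iff not Q) = True nor True = False
Q nand (not (not R and not S) nor (P iff not Q)) = True nand False = True

true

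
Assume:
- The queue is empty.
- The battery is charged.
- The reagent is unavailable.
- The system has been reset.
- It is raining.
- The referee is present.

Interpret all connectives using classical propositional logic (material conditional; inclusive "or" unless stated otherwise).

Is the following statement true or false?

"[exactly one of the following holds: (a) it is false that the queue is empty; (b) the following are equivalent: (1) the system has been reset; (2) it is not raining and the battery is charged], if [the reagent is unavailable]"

False

Let G = "the reagent is available" (False), M = "the queue is empty" (True), H = "the system has been reset" (True), W = "it is raining" (True), U = "the battery is charged" (True).
In symbols: not G -> (not M xor (H iff (not W and U)))

not G = not False = True
not M = not True = False
not W = not True = False
not W and U = False and True = False
H iff (not W and U) = True iff False = False
not M xor (H iff (not W and U)) = False xor False = False
not G -> (not M xor (H iff (not W and U))) = True -> False = False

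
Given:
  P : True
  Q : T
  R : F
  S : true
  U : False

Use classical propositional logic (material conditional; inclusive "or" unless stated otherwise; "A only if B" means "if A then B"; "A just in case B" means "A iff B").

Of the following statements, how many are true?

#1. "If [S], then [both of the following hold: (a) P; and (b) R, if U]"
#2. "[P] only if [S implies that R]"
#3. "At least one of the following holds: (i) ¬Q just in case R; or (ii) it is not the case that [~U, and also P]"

2

#1: In symbols: S -> (P & (U -> R))

U -> R = F -> F = T
P & (U -> R) = T & T = T
S -> (P & (U -> R)) = T -> T = T
Hence #1 is true.

#2: In symbols: P -> (S -> R)

S -> R = T -> F = F
P -> (S -> R) = T -> F = F
Thus #2 is false.

#3: This is (~Q <-> R) | ~(~U & P).

~Q = ~T = F
~Q <-> R = F <-> F = T
~U = ~F = T
~U & P = T & T = T
~(~U & P) = ~T = F
(~Q <-> R) | ~(~U & P) = T | F = T
Thus #3 is true.

2 of the 3 statements are true.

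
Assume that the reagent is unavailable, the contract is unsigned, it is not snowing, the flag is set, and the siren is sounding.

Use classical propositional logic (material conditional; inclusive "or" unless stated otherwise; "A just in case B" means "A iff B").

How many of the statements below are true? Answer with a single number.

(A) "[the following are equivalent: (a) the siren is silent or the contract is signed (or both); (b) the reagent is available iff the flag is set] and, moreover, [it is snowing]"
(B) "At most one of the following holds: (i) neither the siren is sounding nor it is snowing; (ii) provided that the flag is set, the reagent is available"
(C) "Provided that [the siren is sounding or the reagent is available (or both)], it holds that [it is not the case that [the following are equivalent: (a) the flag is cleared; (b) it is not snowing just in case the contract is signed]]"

Let V = "the siren is sounding" (True), Q = "the contract is signed" (False), U = "the reagent is available" (False), G = "the flag is set" (True), W = "it is snowing" (False).

(A): Formalization: ((not V or Q) iff (U iff G)) and W

not V = not True = False
not V or Q = False or False = False
U iff G = False iff True = False
(not V or Q) iff (U iff G) = False iff False = True
((not V or Q) iff (U iff G)) and W = True and False = False
So (A) is false.

(B): In symbols: (V nor W) nand (G -> U)

V nor W = True nor False = False
G -> U = True -> False = False
(V nor W) nand (G -> U) = False nand False = True
So (B) is true.

(C): In symbols: (V or U) -> not (not G iff (not W iff Q))

V or U = True or False = True
not G = not True = False
not W = not False = True
not W iff Q = True iff False = False
not G iff (not W iff Q) = False iff False = True
not (not G iff (not W iff Q)) = not True = False
(V or U) -> not (not G iff (not W iff Q)) = True -> False = False
So (C) is false.

Count: 1.

1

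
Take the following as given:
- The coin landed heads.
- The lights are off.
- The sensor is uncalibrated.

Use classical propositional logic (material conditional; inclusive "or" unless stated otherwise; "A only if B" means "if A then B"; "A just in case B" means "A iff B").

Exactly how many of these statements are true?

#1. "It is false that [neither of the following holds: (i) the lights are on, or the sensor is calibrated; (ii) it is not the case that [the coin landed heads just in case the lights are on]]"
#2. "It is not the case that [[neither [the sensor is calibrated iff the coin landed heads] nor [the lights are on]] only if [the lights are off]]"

Let Q = "the lights are on" (F), R = "the sensor is calibrated" (F), P = "the coin landed heads" (T).

#1: In symbols: ¬((Q ∨ R) ↓ ¬(P ↔ Q))

Q ∨ R = F ∨ F = F
P ↔ Q = T ↔ F = F
¬(P ↔ Q) = ¬F = T
(Q ∨ R) ↓ ¬(P ↔ Q) = F ↓ T = F
¬((Q ∨ R) ↓ ¬(P ↔ Q)) = ¬F = T
Thus #1 is true.

#2: This is ¬(((R ↔ P) ↓ Q) → ¬Q).

R ↔ P = F ↔ T = F
(R ↔ P) ↓ Q = F ↓ F = T
¬Q = ¬F = T
((R ↔ P) ↓ Q) → ¬Q = T → T = T
¬(((R ↔ P) ↓ Q) → ¬Q) = ¬T = F
Thus #2 is false.

True statements: 1 (#1).

1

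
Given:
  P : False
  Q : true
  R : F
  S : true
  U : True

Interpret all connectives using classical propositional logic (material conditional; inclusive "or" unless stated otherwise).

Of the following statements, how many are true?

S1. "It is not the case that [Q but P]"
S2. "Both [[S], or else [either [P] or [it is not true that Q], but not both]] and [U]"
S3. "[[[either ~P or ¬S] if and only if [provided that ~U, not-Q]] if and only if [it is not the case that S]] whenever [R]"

3

S1: In symbols: ~(Q & P)

Q & P = T & F = F
~(Q & P) = ~F = T
Hence S1 is true.

S2: Parsed as (S | (P xor ~Q)) & U

~Q = ~T = F
P xor ~Q = F xor F = F
S | (P xor ~Q) = T | F = T
(S | (P xor ~Q)) & U = T & T = T
Hence S2 is true.

S3: Formalization: R -> (((~P | ~S) <-> (~U -> ~Q)) <-> ~S)

~P = ~F = T
~S = ~T = F
~P | ~S = T | F = T
~U = ~T = F
~Q = ~T = F
~U -> ~Q = F -> F = T
(~P | ~S) <-> (~U -> ~Q) = T <-> T = T
~S = ~T = F
((~P | ~S) <-> (~U -> ~Q)) <-> ~S = T <-> F = F
R -> (((~P | ~S) <-> (~U -> ~Q)) <-> ~S) = F -> F = T
Thus S3 is true.

True statements: 3 (S1, S2, S3).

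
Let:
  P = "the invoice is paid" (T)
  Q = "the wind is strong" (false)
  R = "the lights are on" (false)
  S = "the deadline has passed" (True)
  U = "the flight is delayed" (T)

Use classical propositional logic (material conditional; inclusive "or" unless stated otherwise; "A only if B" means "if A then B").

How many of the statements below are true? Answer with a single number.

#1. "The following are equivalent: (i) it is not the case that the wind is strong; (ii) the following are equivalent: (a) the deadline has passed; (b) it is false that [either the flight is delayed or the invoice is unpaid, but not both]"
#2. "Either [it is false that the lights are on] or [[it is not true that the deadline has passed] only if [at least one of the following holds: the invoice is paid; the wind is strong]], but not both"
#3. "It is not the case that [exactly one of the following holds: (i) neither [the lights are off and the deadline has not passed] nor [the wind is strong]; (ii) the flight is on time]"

0

#1: This is ¬Q ↔ (S ↔ ¬(U ⊕ ¬P)).

¬Q = ¬F = T
¬P = ¬T = F
U ⊕ ¬P = T ⊕ F = T
¬(U ⊕ ¬P) = ¬T = F
S ↔ ¬(U ⊕ ¬P) = T ↔ F = F
¬Q ↔ (S ↔ ¬(U ⊕ ¬P)) = T ↔ F = F
So #1 is false.

#2: In symbols: ¬R ⊕ (¬S → (P ∨ Q))

¬R = ¬F = T
¬S = ¬T = F
P ∨ Q = T ∨ F = T
¬S → (P ∨ Q) = F → T = T
¬R ⊕ (¬S → (P ∨ Q)) = T ⊕ T = F
Thus #2 is false.

#3: In symbols: ¬(((¬R ∧ ¬S) ↓ Q) ⊕ ¬U)

¬R = ¬F = T
¬S = ¬T = F
¬R ∧ ¬S = T ∧ F = F
(¬R ∧ ¬S) ↓ Q = F ↓ F = T
¬U = ¬T = F
((¬R ∧ ¬S) ↓ Q) ⊕ ¬U = T ⊕ F = T
¬(((¬R ∧ ¬S) ↓ Q) ⊕ ¬U) = ¬T = F
Hence #3 is false.

Count: 0.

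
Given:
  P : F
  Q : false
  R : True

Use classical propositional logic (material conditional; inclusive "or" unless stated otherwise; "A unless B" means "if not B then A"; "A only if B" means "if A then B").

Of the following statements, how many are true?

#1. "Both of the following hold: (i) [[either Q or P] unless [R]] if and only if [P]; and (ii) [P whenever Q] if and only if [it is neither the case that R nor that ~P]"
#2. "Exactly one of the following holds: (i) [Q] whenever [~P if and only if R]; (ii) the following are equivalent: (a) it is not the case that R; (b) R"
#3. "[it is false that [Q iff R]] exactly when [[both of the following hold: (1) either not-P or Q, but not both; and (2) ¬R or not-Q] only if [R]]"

#1: Formalization: (((Q | P) | R) <-> P) & ((Q -> P) <-> (R nor ~P))

Q | P = F | F = F
(Q | P) | R = F | T = T
((Q | P) | R) <-> P = T <-> F = F
Q -> P = F -> F = T
~P = ~F = T
R nor ~P = T nor T = F
(Q -> P) <-> (R nor ~P) = T <-> F = F
(((Q | P) | R) <-> P) & ((Q -> P) <-> (R nor ~P)) = F & F = F
Thus #1 is false.

#2: Parsed as ((~P <-> R) -> Q) xor (~R <-> R)

~P = ~F = T
~P <-> R = T <-> T = T
(~P <-> R) -> Q = T -> F = F
~R = ~T = F
~R <-> R = F <-> T = F
((~P <-> R) -> Q) xor (~R <-> R) = F xor F = F
Hence #2 is false.

#3: This is ~(Q <-> R) <-> (((~P xor Q) & (~R | ~Q)) -> R).

Q <-> R = F <-> T = F
~(Q <-> R) = ~F = T
~P = ~F = T
~P xor Q = T xor F = T
~R = ~T = F
~Q = ~F = T
~R | ~Q = F | T = T
(~P xor Q) & (~R | ~Q) = T & T = T
((~P xor Q) & (~R | ~Q)) -> R = T -> T = T
~(Q <-> R) <-> (((~P xor Q) & (~R | ~Q)) -> R) = T <-> T = T
Hence #3 is true.

True statements: 1.

1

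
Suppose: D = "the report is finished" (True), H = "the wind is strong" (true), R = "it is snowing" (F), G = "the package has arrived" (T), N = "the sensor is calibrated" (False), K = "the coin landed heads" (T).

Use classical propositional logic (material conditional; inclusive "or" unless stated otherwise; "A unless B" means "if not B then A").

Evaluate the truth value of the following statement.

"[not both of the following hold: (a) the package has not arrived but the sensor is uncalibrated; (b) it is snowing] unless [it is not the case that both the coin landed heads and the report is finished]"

True.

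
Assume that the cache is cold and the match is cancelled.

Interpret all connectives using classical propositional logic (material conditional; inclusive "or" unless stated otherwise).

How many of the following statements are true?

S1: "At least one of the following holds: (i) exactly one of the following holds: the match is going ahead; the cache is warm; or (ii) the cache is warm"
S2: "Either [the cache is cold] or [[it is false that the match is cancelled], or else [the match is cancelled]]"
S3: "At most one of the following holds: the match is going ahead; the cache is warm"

2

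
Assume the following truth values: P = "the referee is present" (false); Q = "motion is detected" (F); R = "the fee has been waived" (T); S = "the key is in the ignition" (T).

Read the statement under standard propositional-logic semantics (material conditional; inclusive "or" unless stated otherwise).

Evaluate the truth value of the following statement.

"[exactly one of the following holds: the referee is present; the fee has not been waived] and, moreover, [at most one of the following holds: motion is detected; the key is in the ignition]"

In symbols: (P ⊕ ¬R) ∧ (Q ↑ S)

¬R = ¬T = F
P ⊕ ¬R = F ⊕ F = F
Q ↑ S = F ↑ T = T
(P ⊕ ¬R) ∧ (Q ↑ S) = F ∧ T = F

False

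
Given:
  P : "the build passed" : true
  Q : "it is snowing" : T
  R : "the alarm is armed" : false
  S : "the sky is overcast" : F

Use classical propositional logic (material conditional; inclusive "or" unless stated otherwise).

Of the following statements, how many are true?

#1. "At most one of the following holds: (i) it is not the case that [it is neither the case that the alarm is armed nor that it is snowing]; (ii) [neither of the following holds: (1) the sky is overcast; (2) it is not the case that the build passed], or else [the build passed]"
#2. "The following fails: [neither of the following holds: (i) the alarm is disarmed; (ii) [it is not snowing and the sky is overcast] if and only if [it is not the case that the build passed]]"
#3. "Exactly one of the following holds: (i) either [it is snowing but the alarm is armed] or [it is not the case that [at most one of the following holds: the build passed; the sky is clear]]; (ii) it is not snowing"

#1: In symbols: ¬(R ↓ Q) ↑ ((S ↓ ¬P) ∨ P)

R ↓ Q = F ↓ T = F
¬(R ↓ Q) = ¬F = T
¬P = ¬T = F
S ↓ ¬P = F ↓ F = T
(S ↓ ¬P) ∨ P = T ∨ T = T
¬(R ↓ Q) ↑ ((S ↓ ¬P) ∨ P) = T ↑ T = F
Hence #1 is false.

#2: Parsed as ¬(¬R ↓ ((¬Q ∧ S) ↔ ¬P))

¬R = ¬F = T
¬Q = ¬T = F
¬Q ∧ S = F ∧ F = F
¬P = ¬T = F
(¬Q ∧ S) ↔ ¬P = F ↔ F = T
¬R ↓ ((¬Q ∧ S) ↔ ¬P) = T ↓ T = F
¬(¬R ↓ ((¬Q ∧ S) ↔ ¬P)) = ¬F = T
So #2 is true.

#3: Formalization: ((Q ∧ R) ∨ ¬(P ↑ ¬S)) ⊕ ¬Q

Q ∧ R = T ∧ F = F
¬S = ¬F = T
P ↑ ¬S = T ↑ T = F
¬(P ↑ ¬S) = ¬F = T
(Q ∧ R) ∨ ¬(P ↑ ¬S) = F ∨ T = T
¬Q = ¬T = F
((Q ∧ R) ∨ ¬(P ↑ ¬S)) ⊕ ¬Q = T ⊕ F = T
Thus #3 is true.

True statements: 2 (#2, #3).

2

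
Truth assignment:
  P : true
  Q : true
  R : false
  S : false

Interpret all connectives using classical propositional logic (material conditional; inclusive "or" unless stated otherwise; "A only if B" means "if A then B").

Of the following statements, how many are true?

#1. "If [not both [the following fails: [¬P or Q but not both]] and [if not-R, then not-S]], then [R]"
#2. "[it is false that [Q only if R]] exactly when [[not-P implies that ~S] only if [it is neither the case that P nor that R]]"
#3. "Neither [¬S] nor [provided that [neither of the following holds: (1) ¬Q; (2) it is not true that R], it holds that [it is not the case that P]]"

0

#1: This is (¬(¬P ⊕ Q) ↑ (¬R → ¬S)) → R.

¬P = ¬T = F
¬P ⊕ Q = F ⊕ T = T
¬(¬P ⊕ Q) = ¬T = F
¬R = ¬F = T
¬S = ¬F = T
¬R → ¬S = T → T = T
¬(¬P ⊕ Q) ↑ (¬R → ¬S) = F ↑ T = T
(¬(¬P ⊕ Q) ↑ (¬R → ¬S)) → R = T → F = F
Thus #1 is false.

#2: Parsed as ¬(Q → R) ↔ ((¬P → ¬S) → (P ↓ R))

Q → R = T → F = F
¬(Q → R) = ¬F = T
¬P = ¬T = F
¬S = ¬F = T
¬P → ¬S = F → T = T
P ↓ R = T ↓ F = F
(¬P → ¬S) → (P ↓ R) = T → F = F
¬(Q → R) ↔ ((¬P → ¬S) → (P ↓ R)) = T ↔ F = F
Hence #2 is false.

#3: Formalization: ¬S ↓ ((¬Q ↓ ¬R) → ¬P)

¬S = ¬F = T
¬Q = ¬T = F
¬R = ¬F = T
¬Q ↓ ¬R = F ↓ T = F
¬P = ¬T = F
(¬Q ↓ ¬R) → ¬P = F → F = T
¬S ↓ ((¬Q ↓ ¬R) → ¬P) = T ↓ T = F
Thus #3 is false.

0 of the 3 statements are true (none).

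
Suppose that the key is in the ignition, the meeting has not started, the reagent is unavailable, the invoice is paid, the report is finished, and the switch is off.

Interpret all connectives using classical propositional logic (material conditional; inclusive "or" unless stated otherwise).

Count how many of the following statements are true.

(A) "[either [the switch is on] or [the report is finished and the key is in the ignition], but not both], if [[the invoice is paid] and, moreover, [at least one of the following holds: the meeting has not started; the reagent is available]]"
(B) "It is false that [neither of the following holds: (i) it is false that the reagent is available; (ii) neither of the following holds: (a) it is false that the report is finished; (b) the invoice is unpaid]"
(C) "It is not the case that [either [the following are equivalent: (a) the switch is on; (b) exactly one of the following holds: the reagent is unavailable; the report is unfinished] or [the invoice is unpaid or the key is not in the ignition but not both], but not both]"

Let S = "the invoice is paid" (T), Q = "the meeting has started" (F), R = "the reagent is available" (F), V = "the switch is on" (F), U = "the report is finished" (T), P = "the key is in the ignition" (T).

(A): In symbols: (S & (~Q | R)) -> (V xor (U & P))

~Q = ~F = T
~Q | R = T | F = T
S & (~Q | R) = T & T = T
U & P = T & T = T
V xor (U & P) = F xor T = T
(S & (~Q | R)) -> (V xor (U & P)) = T -> T = T
Thus (A) is true.

(B): In symbols: ~(~R nor (~U nor ~S))

~R = ~F = T
~U = ~T = F
~S = ~T = F
~U nor ~S = F nor F = T
~R nor (~U nor ~S) = T nor T = F
~(~R nor (~U nor ~S)) = ~F = T
Thus (B) is true.

(C): In symbols: ~((V <-> (~R xor ~U)) xor (~S xor ~P))

~R = ~F = T
~U = ~T = F
~R xor ~U = T xor F = T
V <-> (~R xor ~U) = F <-> T = F
~S = ~T = F
~P = ~T = F
~S xor ~P = F xor F = F
(V <-> (~R xor ~U)) xor (~S xor ~P) = F xor F = F
~((V <-> (~R xor ~U)) xor (~S xor ~P)) = ~F = T
Thus (C) is true.

Count: 3.

3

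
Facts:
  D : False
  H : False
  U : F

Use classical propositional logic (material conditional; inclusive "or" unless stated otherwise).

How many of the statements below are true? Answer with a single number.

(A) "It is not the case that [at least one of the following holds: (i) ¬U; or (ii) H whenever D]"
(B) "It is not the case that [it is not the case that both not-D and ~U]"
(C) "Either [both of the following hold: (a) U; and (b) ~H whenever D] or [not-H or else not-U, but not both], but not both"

1

(A): In symbols: not (not U or (D -> H))

not U = not False = True
D -> H = False -> False = True
not U or (D -> H) = True or True = True
not (not U or (D -> H)) = not True = False
Hence (A) is false.

(B): Formalization: not (not D nand not U)

not D = not False = True
not U = not False = True
not D nand not U = True nand True = False
not (not D nand not U) = not False = True
Thus (B) is true.

(C): Formalization: (U and (D -> not H)) xor (not H xor not U)

not H = not False = True
D -> not H = False -> True = True
U and (D -> not H) = False and True = False
not H = not False = True
not U = not False = True
not H xor not U = True xor True = False
(U and (D -> not H)) xor (not H xor not U) = False xor False = False
Hence (C) is false.

True statements: 1.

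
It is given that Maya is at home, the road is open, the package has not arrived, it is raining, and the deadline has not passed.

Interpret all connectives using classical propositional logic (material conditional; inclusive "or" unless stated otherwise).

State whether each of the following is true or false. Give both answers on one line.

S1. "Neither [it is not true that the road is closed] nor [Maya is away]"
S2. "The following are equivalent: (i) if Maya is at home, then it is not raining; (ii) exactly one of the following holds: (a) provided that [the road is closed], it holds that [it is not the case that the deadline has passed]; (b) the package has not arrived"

S1 F, S2 T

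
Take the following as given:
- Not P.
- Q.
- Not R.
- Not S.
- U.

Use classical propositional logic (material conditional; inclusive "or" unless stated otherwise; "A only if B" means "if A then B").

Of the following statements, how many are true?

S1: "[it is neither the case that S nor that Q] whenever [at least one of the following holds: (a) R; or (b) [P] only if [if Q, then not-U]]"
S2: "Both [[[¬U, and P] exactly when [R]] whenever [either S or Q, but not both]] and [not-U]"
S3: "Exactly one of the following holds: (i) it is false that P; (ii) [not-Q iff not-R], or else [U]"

0

S1: This is (R | (P -> (Q -> ~U))) -> (S nor Q).

~U = ~T = F
Q -> ~U = T -> F = F
P -> (Q -> ~U) = F -> F = T
R | (P -> (Q -> ~U)) = F | T = T
S nor Q = F nor T = F
(R | (P -> (Q -> ~U))) -> (S nor Q) = T -> F = F
So S1 is false.

S2: Formalization: ((S xor Q) -> ((~U & P) <-> R)) & ~U

S xor Q = F xor T = T
~U = ~T = F
~U & P = F & F = F
(~U & P) <-> R = F <-> F = T
(S xor Q) -> ((~U & P) <-> R) = T -> T = T
~U = ~T = F
((S xor Q) -> ((~U & P) <-> R)) & ~U = T & F = F
Hence S2 is false.

S3: In symbols: ~P xor ((~Q <-> ~R) | U)

~P = ~F = T
~Q = ~T = F
~R = ~F = T
~Q <-> ~R = F <-> T = F
(~Q <-> ~R) | U = F | T = T
~P xor ((~Q <-> ~R) | U) = T xor T = F
Hence S3 is false.

True statements: 0 (none).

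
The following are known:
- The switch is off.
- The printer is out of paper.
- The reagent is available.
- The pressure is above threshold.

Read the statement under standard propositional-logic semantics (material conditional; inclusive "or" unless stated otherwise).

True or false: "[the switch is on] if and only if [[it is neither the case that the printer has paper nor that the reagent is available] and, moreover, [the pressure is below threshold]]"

True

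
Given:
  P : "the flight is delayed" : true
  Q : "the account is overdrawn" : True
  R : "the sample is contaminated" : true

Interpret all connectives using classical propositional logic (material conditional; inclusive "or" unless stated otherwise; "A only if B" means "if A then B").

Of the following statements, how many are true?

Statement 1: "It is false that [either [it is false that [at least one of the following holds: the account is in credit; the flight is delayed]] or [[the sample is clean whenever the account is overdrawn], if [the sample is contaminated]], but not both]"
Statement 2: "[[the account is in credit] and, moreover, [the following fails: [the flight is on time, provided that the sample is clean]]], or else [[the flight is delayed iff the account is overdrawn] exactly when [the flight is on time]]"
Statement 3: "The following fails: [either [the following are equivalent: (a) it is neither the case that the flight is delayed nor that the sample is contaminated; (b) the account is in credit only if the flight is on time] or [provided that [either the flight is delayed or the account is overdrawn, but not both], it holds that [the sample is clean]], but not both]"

Statement 1: Parsed as ~(~(~Q | P) xor (R -> (Q -> ~R)))

~Q = ~T = F
~Q | P = F | T = T
~(~Q | P) = ~T = F
~R = ~T = F
Q -> ~R = T -> F = F
R -> (Q -> ~R) = T -> F = F
~(~Q | P) xor (R -> (Q -> ~R)) = F xor F = F
~(~(~Q | P) xor (R -> (Q -> ~R))) = ~F = T
So Statement 1 is true.

Statement 2: In symbols: (~Q & ~(~R -> ~P)) | ((P <-> Q) <-> ~P)

~Q = ~T = F
~R = ~T = F
~P = ~T = F
~R -> ~P = F -> F = T
~(~R -> ~P) = ~T = F
~Q & ~(~R -> ~P) = F & F = F
P <-> Q = T <-> T = T
~P = ~T = F
(P <-> Q) <-> ~P = T <-> F = F
(~Q & ~(~R -> ~P)) | ((P <-> Q) <-> ~P) = F | F = F
Hence Statement 2 is false.

Statement 3: Formalization: ~(((P nor R) <-> (~Q -> ~P)) xor ((P xor Q) -> ~R))

P nor R = T nor T = F
~Q = ~T = F
~P = ~T = F
~Q -> ~P = F -> F = T
(P nor R) <-> (~Q -> ~P) = F <-> T = F
P xor Q = T xor T = F
~R = ~T = F
(P xor Q) -> ~R = F -> F = T
((P nor R) <-> (~Q -> ~P)) xor ((P xor Q) -> ~R) = F xor T = T
~(((P nor R) <-> (~Q -> ~P)) xor ((P xor Q) -> ~R)) = ~T = F
So Statement 3 is false.

True statements: 1 (Statement 1).

1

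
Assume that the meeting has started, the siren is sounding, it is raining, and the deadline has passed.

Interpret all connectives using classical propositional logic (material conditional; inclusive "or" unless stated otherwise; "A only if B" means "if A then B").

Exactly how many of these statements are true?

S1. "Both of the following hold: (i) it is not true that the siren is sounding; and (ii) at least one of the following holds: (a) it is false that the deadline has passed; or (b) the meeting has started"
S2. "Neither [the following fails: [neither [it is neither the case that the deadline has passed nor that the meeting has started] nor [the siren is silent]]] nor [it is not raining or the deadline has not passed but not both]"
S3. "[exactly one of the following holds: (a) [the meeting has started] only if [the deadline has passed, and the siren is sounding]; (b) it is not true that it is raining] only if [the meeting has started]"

Let H = "the siren is sounding" (T), K = "the deadline has passed" (T), V = "the meeting has started" (T), W = "it is raining" (T).

S1: Parsed as ¬H ∧ (¬K ∨ V)

¬H = ¬T = F
¬K = ¬T = F
¬K ∨ V = F ∨ T = T
¬H ∧ (¬K ∨ V) = F ∧ T = F
Hence S1 is false.

S2: Formalization: ¬((K ↓ V) ↓ ¬H) ↓ (¬W ⊕ ¬K)

K ↓ V = T ↓ T = F
¬H = ¬T = F
(K ↓ V) ↓ ¬H = F ↓ F = T
¬((K ↓ V) ↓ ¬H) = ¬T = F
¬W = ¬T = F
¬K = ¬T = F
¬W ⊕ ¬K = F ⊕ F = F
¬((K ↓ V) ↓ ¬H) ↓ (¬W ⊕ ¬K) = F ↓ F = T
Hence S2 is true.

S3: In symbols: ((V → (K ∧ H)) ⊕ ¬W) → V

K ∧ H = T ∧ T = T
V → (K ∧ H) = T → T = T
¬W = ¬T = F
(V → (K ∧ H)) ⊕ ¬W = T ⊕ F = T
((V → (K ∧ H)) ⊕ ¬W) → V = T → T = T
So S3 is true.

2 of the 3 statements are true (S2, S3).

2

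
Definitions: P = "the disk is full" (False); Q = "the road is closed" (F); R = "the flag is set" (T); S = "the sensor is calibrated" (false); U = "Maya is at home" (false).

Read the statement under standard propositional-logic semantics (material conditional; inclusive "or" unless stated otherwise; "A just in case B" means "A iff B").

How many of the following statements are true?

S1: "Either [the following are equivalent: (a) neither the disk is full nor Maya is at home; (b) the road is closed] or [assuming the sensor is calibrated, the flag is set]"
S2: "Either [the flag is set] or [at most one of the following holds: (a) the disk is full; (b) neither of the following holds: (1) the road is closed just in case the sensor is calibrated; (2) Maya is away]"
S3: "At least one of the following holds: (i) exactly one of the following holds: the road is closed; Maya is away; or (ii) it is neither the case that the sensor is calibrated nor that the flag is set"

S1: This is ((P nor U) iff Q) or (S -> R).

P nor U = False nor False = True
(P nor U) iff Q = True iff False = False
S -> R = False -> True = True
((P nor U) iff Q) or (S -> R) = False or True = True
Thus S1 is true.

S2: This is R or (P nand ((Q iff S) nor not U)).

Q iff S = False iff False = True
not U = not False = True
(Q iff S) nor not U = True nor True = False
P nand ((Q iff S) nor not U) = False nand False = True
R or (P nand ((Q iff S) nor not U)) = True or True = True
Thus S2 is true.

S3: This is (Q xor not U) or (S nor R).

not U = not False = True
Q xor not U = False xor True = True
S nor R = False nor True = False
(Q xor not U) or (S nor R) = True or False = True
So S3 is true.

True statements: 3.

3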